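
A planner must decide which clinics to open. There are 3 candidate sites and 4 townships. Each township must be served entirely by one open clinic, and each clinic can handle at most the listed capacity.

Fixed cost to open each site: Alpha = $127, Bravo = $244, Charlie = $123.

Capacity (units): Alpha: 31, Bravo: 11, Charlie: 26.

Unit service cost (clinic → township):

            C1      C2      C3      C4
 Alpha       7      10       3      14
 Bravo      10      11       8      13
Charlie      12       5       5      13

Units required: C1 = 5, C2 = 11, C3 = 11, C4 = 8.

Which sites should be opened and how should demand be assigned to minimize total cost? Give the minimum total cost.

Minimum total cost: 477

Open {Alpha, Charlie}: C1→Alpha 7·5=35, C2→Charlie 5·11=55, C3→Alpha 3·11=33, C4→Charlie 13·8=104.
Loads: Alpha carries 16/31, Charlie carries 19/26. Service 227; fixed 250; total 477.
Next best feasible plan costs 485.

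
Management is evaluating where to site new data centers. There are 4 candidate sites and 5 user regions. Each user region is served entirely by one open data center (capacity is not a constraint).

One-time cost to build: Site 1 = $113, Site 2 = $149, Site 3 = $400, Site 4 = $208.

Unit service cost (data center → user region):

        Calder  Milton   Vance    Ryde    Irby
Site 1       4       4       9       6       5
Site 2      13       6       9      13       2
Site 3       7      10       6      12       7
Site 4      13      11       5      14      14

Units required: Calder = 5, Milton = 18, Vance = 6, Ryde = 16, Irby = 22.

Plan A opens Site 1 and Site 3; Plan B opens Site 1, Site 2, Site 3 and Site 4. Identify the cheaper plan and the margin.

Plan A is cheaper by 285.

Plan A: {Site 1, Site 3}: Calder→Site 1 4·5=20, Milton→Site 1 4·18=72, Vance→Site 3 6·6=36, Ryde→Site 1 6·16=96, Irby→Site 1 5·22=110. Service 334; fixed 513; total 847.
Plan B: {Site 1, Site 2, Site 3, Site 4}: Calder→Site 1 4·5=20, Milton→Site 1 4·18=72, Vance→Site 4 5·6=30, Ryde→Site 1 6·16=96, Irby→Site 2 2·22=44. Service 262; fixed 870; total 1132.
Difference: |847 − 1132| = 285.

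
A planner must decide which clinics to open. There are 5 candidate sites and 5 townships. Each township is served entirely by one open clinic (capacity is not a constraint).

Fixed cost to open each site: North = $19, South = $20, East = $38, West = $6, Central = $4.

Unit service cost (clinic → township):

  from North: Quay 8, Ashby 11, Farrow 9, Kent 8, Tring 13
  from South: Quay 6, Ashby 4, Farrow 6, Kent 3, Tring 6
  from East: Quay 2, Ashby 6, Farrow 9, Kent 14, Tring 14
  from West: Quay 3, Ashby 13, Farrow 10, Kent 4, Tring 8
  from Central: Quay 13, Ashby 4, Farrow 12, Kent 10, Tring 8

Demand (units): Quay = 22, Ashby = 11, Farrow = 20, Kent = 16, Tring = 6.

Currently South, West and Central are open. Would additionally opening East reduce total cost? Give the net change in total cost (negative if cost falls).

No — net change +16 (cost rises by 16).

Current service cost with {South, West, Central}: 314.
Adding East: each township re-picks its cheapest; new service cost 292, saving 22.
Extra fixed cost: 38. Net change = 38 − 22 = 16.
(Totals: 344 → 360.)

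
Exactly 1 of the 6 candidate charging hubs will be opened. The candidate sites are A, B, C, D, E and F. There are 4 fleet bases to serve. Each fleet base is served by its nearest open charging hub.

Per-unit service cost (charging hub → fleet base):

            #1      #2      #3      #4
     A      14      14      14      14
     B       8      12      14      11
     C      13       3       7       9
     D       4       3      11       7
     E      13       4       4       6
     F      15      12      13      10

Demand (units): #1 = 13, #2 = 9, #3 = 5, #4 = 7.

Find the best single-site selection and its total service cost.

Choose D only; total service cost 183.

With exactly 1 open, each fleet base uses its cheapest among the chosen.
{D}: #1→D 4·13=52, #2→D 3·9=27, #3→D 11·5=55, #4→D 7·7=49. Service cost 183.
{E}: service cost 267
{C}: service cost 294
Among all 6 size-1 choices, {D} is lowest.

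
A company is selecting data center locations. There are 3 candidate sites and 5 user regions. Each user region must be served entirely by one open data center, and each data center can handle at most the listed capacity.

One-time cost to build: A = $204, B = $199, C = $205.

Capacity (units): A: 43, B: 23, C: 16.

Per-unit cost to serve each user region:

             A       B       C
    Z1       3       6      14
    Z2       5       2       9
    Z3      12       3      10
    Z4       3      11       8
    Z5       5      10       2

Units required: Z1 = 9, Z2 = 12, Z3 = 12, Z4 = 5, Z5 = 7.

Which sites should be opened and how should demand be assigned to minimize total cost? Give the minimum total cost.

Open {A, B}: Z1→A 3·9=27, Z2→A 5·12=60, Z3→B 3·12=36, Z4→A 3·5=15, Z5→A 5·7=35.
Loads: A carries 33/43, B carries 12/23. Service 173; fixed 403; total 576.
Next best feasible plan costs 603.

Minimum total cost: 576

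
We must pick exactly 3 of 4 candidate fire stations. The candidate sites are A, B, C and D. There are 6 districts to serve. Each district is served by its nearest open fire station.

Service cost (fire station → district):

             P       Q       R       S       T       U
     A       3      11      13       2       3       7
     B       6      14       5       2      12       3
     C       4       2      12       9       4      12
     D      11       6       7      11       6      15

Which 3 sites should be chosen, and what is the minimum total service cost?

Choose A, B and C; total service cost 18.

With exactly 3 open, each district uses its cheapest among the chosen.
{A, B, C}: P→A 3, Q→C 2, R→B 5, S→A 2, T→A 3, U→B 3. Service cost 18.
{B, C, D}: service cost 20
{A, B, D}: service cost 22
Among all 4 size-3 choices, {A, B, C} is lowest.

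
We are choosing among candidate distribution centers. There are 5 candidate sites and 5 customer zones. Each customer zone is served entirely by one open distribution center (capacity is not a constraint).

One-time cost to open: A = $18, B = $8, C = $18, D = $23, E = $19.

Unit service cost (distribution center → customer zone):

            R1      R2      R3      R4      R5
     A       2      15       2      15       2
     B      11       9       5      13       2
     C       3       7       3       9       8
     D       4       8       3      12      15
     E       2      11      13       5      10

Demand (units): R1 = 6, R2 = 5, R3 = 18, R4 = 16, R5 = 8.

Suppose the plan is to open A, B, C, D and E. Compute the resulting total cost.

Total cost: 265

Each customer zone is assigned to its cheapest site among the open ones.
{A, B, C, D, E}: R1→A 2·6=12, R2→C 7·5=35, R3→A 2·18=36, R4→E 5·16=80, R5→A 2·8=16. Service 179; fixed 86; total 265.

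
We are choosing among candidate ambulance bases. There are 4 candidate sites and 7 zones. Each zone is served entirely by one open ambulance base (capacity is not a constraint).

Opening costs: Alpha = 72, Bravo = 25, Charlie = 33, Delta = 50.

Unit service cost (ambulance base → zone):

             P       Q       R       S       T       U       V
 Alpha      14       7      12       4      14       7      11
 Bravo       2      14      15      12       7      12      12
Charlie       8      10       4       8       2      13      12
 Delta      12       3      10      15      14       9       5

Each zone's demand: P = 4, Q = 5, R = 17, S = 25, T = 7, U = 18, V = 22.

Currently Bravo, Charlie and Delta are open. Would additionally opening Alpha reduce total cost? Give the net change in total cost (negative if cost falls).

Yes — net change −64 (cost falls by 64).

Current service cost with {Bravo, Charlie, Delta}: 577.
Adding Alpha: each zone re-picks its cheapest; new service cost 441, saving 136.
Extra fixed cost: 72. Net change = 72 − 136 = -64.
(Totals: 685 → 621.)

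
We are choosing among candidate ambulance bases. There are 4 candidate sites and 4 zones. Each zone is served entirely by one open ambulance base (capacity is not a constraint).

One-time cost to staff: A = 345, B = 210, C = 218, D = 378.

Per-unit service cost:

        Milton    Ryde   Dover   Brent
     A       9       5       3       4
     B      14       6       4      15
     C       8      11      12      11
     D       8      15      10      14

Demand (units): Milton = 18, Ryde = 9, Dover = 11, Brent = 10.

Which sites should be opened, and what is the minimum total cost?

Open A only; minimum total cost 625.

For any fixed open set, each zone goes to its cheapest open site; total = fixed + service.
{A}: Milton→A 9·18=162, Ryde→A 5·9=45, Dover→A 3·11=33, Brent→A 4·10=40. Service 280; fixed 345; total 625.
{C}: service 485 + fixed 218 = 703
{B}: service 500 + fixed 210 = 710
{A, B, C, D}: Milton→C 8·18=144, Ryde→A 5·9=45, Dover→A 3·11=33, Brent→A 4·10=40. Service 262; fixed 1151; total 1413.
(All 15 nonempty subsets were checked; A only is lowest.)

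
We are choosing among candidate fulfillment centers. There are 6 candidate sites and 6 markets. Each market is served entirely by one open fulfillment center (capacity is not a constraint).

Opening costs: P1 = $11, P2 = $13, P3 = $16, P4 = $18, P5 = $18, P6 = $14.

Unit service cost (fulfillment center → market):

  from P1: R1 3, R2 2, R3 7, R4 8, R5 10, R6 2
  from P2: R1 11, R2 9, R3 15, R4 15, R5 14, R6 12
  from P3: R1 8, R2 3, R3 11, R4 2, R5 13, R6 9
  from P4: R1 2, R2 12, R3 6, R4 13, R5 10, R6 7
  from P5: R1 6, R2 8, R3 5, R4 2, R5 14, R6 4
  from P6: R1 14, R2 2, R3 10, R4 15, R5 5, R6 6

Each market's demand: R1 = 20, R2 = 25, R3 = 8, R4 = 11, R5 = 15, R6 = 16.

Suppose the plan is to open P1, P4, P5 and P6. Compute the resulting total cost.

Total cost: 320

Each market is assigned to its cheapest site among the open ones.
{P1, P4, P5, P6}: R1→P4 2·20=40, R2→P1 2·25=50, R3→P5 5·8=40, R4→P5 2·11=22, R5→P6 5·15=75, R6→P1 2·16=32. Service 259; fixed 61; total 320.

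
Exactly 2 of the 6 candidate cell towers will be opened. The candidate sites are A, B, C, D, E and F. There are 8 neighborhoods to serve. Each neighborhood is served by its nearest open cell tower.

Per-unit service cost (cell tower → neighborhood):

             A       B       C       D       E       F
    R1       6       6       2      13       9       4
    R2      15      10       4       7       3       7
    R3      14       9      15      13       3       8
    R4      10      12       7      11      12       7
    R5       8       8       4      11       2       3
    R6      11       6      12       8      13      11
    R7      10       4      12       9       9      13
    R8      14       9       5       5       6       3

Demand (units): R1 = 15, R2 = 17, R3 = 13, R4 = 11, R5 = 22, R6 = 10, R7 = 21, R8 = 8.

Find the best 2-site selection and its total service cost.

With exactly 2 open, each neighborhood uses its cheapest among the chosen.
{B, E}: R1→B 6·15=90, R2→E 3·17=51, R3→E 3·13=39, R4→B 12·11=132, R5→E 2·22=44, R6→B 6·10=60, R7→B 4·21=84, R8→E 6·8=48. Service cost 548.
{B, C}: service cost 564
{C, E}: service cost 590
Among all 15 size-2 choices, {B, E} is lowest.

Choose B and E; total service cost 548.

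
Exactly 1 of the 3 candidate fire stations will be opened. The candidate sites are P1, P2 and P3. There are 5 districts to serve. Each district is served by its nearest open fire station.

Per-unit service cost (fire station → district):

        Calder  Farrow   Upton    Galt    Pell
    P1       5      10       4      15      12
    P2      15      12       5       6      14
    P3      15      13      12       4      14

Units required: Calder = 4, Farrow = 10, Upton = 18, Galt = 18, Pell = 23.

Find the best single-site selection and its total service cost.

With exactly 1 open, each district uses its cheapest among the chosen.
{P2}: Calder→P2 15·4=60, Farrow→P2 12·10=120, Upton→P2 5·18=90, Galt→P2 6·18=108, Pell→P2 14·23=322. Service cost 700.
{P1}: service cost 738
{P3}: service cost 800
Among all 3 size-1 choices, {P2} is lowest.

Choose P2 only; total service cost 700.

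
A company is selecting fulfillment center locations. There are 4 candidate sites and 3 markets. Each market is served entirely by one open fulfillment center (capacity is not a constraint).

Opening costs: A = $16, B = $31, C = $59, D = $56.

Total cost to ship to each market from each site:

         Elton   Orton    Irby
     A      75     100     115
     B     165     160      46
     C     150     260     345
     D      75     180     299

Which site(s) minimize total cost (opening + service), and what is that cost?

For any fixed open set, each market goes to its cheapest open site; total = fixed + service.
{A, B}: Elton→A 75, Orton→A 100, Irby→B 46. Service 221; fixed 47; total 268.
{A}: service 290 + fixed 16 = 306
{A, B, D}: Elton→A 75, Orton→A 100, Irby→B 46. Service 221; fixed 103; total 324.
{A, B, C, D}: service 221 + fixed 162 = 383
No other subset beats 268.

Open A and B; minimum total cost 268.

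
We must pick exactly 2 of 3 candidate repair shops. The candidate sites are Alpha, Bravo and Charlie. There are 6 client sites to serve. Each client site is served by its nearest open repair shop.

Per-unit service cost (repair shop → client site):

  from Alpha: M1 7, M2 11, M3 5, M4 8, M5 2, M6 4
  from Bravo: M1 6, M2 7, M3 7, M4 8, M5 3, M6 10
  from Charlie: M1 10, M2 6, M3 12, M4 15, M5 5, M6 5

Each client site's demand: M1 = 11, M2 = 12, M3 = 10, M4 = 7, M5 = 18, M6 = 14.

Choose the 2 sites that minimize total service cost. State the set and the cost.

With exactly 2 open, each client site uses its cheapest among the chosen.
{Alpha, Charlie}: M1→Alpha 7·11=77, M2→Charlie 6·12=72, M3→Alpha 5·10=50, M4→Alpha 8·7=56, M5→Alpha 2·18=36, M6→Alpha 4·14=56. Service cost 347.
{Alpha, Bravo}: service cost 348
{Bravo, Charlie}: service cost 388
Among all 3 size-2 choices, {Alpha, Charlie} is lowest.

Choose Alpha and Charlie; total service cost 347.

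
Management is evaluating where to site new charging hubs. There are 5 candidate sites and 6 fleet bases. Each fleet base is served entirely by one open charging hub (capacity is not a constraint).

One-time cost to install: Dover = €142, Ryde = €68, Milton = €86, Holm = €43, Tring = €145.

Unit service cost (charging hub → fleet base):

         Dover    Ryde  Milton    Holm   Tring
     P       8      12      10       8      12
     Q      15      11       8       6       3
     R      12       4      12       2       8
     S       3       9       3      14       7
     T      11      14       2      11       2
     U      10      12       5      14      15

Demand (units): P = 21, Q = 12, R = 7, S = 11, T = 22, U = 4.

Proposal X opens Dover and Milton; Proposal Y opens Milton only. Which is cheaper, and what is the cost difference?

Proposal X: {Dover, Milton}: P→Dover 8·21=168, Q→Milton 8·12=96, R→Dover 12·7=84, S→Dover 3·11=33, T→Milton 2·22=44, U→Milton 5·4=20. Service 445; fixed 228; total 673.
Proposal Y: {Milton}: P→Milton 10·21=210, Q→Milton 8·12=96, R→Milton 12·7=84, S→Milton 3·11=33, T→Milton 2·22=44, U→Milton 5·4=20. Service 487; fixed 86; total 573.
Difference: |673 − 573| = 100.

Proposal Y is cheaper by 100.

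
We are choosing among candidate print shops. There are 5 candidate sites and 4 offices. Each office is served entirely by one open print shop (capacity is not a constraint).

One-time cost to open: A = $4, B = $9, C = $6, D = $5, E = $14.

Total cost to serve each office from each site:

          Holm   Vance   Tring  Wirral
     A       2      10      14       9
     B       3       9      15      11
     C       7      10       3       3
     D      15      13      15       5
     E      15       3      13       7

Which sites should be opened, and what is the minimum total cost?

For any fixed open set, each office goes to its cheapest open site; total = fixed + service.
{A, C}: Holm→A 2, Vance→A 10, Tring→C 3, Wirral→C 3. Service 18; fixed 10; total 28.
{C}: service 23 + fixed 6 = 29
{A, C, D}: service 18 + fixed 15 = 33
{A, B, C, D, E}: Holm→A 2, Vance→E 3, Tring→C 3, Wirral→C 3. Service 11; fixed 38; total 49.
No other subset beats 28.

Open A and C; minimum total cost 28.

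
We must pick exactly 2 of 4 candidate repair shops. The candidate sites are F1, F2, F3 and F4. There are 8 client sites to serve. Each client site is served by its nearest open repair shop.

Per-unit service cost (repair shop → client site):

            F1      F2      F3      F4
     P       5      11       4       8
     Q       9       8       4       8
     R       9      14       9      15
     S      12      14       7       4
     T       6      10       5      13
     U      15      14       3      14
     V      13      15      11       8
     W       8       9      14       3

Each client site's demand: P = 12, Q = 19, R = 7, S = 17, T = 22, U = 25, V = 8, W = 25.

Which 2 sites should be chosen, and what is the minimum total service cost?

Choose F3 and F4; total service cost 579.

With exactly 2 open, each client site uses its cheapest among the chosen.
{F3, F4}: P→F3 4·12=48, Q→F3 4·19=76, R→F3 9·7=63, S→F4 4·17=68, T→F3 5·22=110, U→F3 3·25=75, V→F4 8·8=64, W→F4 3·25=75. Service cost 579.
{F1, F3}: service cost 779
{F2, F3}: service cost 804
Among all 6 size-2 choices, {F3, F4} is lowest.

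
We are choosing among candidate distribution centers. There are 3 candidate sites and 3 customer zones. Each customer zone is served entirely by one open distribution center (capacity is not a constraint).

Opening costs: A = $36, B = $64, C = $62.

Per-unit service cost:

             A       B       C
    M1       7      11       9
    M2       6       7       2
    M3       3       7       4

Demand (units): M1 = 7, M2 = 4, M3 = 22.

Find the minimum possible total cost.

For any fixed open set, each customer zone goes to its cheapest open site; total = fixed + service.
{A}: M1→A 7·7=49, M2→A 6·4=24, M3→A 3·22=66. Service 139; fixed 36; total 175.
{A, C}: M1→A 7·7=49, M2→C 2·4=8, M3→A 3·22=66. Service 123; fixed 98; total 221.
{C}: M1→C 9·7=63, M2→C 2·4=8, M3→C 4·22=88. Service 159; fixed 62; total 221.
{A, B, C}: M1→A 7·7=49, M2→C 2·4=8, M3→A 3·22=66. Service 123; fixed 162; total 285.
No other subset beats 175.

Minimum total cost: 175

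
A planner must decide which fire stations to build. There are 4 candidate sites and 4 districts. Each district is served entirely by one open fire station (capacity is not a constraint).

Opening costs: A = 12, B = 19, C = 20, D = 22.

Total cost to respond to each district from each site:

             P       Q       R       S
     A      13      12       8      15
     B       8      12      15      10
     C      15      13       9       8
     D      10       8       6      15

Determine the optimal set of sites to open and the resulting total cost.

Open A only; minimum total cost 60.

For any fixed open set, each district goes to its cheapest open site; total = fixed + service.
{A}: P→A 13, Q→A 12, R→A 8, S→A 15. Service 48; fixed 12; total 60.
{D}: P→D 10, Q→D 8, R→D 6, S→D 15. Service 39; fixed 22; total 61.
{B}: P→B 8, Q→B 12, R→B 15, S→B 10. Service 45; fixed 19; total 64.
{A, B, C, D}: service 30 + fixed 73 = 103
No other subset beats 60.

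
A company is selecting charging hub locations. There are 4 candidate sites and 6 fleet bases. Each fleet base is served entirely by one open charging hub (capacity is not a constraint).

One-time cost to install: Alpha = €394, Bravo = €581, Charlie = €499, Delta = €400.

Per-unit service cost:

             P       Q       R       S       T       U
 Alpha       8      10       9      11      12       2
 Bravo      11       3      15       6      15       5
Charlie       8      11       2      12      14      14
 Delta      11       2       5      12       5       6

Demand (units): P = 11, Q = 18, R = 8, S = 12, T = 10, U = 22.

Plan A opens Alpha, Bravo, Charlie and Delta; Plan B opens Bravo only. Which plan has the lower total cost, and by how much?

Plan B is cheaper by 972.

Plan A: {Alpha, Bravo, Charlie, Delta}: P→Alpha 8·11=88, Q→Delta 2·18=36, R→Charlie 2·8=16, S→Bravo 6·12=72, T→Delta 5·10=50, U→Alpha 2·22=44. Service 306; fixed 1874; total 2180.
Plan B: {Bravo}: P→Bravo 11·11=121, Q→Bravo 3·18=54, R→Bravo 15·8=120, S→Bravo 6·12=72, T→Bravo 15·10=150, U→Bravo 5·22=110. Service 627; fixed 581; total 1208.
Difference: |2180 − 1208| = 972.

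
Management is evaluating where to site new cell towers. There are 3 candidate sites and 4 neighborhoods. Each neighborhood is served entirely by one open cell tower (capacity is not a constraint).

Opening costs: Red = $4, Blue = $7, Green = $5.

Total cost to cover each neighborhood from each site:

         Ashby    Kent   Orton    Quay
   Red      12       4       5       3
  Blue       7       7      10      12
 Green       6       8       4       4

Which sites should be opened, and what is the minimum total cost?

For any fixed open set, each neighborhood goes to its cheapest open site; total = fixed + service.
{Red, Green}: Ashby→Green 6, Kent→Red 4, Orton→Green 4, Quay→Red 3. Service 17; fixed 9; total 26.
{Green}: service 22 + fixed 5 = 27
{Red}: Ashby→Red 12, Kent→Red 4, Orton→Red 5, Quay→Red 3. Service 24; fixed 4; total 28.
{Red, Blue, Green}: service 17 + fixed 16 = 33
No other subset beats 26.

Open Red and Green; minimum total cost 26.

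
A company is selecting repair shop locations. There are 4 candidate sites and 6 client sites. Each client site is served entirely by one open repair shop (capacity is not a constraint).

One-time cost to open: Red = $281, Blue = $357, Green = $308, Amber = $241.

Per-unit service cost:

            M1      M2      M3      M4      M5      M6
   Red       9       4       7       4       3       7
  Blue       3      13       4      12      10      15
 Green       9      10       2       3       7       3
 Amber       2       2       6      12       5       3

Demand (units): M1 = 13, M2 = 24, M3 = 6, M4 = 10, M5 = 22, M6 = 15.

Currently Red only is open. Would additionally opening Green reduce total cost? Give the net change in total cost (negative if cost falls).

No — net change +208 (cost rises by 208).

Current service cost with {Red}: 466.
Adding Green: each client site re-picks its cheapest; new service cost 366, saving 100.
Extra fixed cost: 308. Net change = 308 − 100 = 208.
(Totals: 747 → 955.)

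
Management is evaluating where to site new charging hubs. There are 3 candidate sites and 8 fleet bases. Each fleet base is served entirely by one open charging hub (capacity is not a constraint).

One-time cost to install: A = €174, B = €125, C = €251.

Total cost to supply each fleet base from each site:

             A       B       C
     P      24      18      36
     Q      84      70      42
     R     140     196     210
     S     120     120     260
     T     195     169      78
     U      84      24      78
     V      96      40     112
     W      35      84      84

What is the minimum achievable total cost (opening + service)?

Minimum total cost: 846

For any fixed open set, each fleet base goes to its cheapest open site; total = fixed + service.
{B}: P→B 18, Q→B 70, R→B 196, S→B 120, T→B 169, U→B 24, V→B 40, W→B 84. Service 721; fixed 125; total 846.
{A, B}: service 616 + fixed 299 = 915
{A}: service 778 + fixed 174 = 952
{A, B, C}: service 497 + fixed 550 = 1047
No other subset beats 846.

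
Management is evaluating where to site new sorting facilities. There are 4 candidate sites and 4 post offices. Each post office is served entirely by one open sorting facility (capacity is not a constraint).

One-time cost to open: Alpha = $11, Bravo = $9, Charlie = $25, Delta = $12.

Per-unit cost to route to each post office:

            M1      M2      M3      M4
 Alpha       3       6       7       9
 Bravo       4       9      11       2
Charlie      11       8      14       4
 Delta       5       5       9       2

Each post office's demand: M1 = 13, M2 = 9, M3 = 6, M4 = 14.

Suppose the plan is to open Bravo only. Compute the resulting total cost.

Each post office is assigned to its cheapest site among the open ones.
{Bravo}: M1→Bravo 4·13=52, M2→Bravo 9·9=81, M3→Bravo 11·6=66, M4→Bravo 2·14=28. Service 227; fixed 9; total 236.

Total cost: 236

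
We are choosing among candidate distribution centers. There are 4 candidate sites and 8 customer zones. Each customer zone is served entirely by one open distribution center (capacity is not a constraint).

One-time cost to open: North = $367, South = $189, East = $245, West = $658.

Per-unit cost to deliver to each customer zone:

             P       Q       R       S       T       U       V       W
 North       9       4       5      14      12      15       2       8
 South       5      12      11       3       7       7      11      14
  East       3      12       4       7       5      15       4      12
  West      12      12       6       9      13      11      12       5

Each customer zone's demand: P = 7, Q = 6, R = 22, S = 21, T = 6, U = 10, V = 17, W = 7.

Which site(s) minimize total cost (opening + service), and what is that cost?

For any fixed open set, each customer zone goes to its cheapest open site; total = fixed + service.
{East}: P→East 3·7=21, Q→East 12·6=72, R→East 4·22=88, S→East 7·21=147, T→East 5·6=30, U→East 15·10=150, V→East 4·17=68, W→East 12·7=84. Service 660; fixed 245; total 905.
{South, East}: P→East 3·7=21, Q→South 12·6=72, R→East 4·22=88, S→South 3·21=63, T→East 5·6=30, U→South 7·10=70, V→East 4·17=68, W→East 12·7=84. Service 496; fixed 434; total 930.
{North, South}: service 434 + fixed 556 = 990
{North, South, East, West}: P→East 3·7=21, Q→North 4·6=24, R→East 4·22=88, S→South 3·21=63, T→East 5·6=30, U→South 7·10=70, V→North 2·17=34, W→West 5·7=35. Service 365; fixed 1459; total 1824.
(All 15 nonempty subsets were checked; East only is lowest.)

Open East only; minimum total cost 905.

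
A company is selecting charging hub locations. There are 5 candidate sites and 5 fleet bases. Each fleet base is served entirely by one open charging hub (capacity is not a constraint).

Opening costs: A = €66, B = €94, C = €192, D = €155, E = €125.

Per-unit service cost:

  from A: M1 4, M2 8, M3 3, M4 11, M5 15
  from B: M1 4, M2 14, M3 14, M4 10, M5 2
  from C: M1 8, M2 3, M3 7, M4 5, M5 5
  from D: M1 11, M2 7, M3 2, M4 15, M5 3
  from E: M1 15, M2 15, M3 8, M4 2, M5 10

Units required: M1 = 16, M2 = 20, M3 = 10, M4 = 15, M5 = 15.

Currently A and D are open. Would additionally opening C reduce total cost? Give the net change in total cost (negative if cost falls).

No — net change +22 (cost rises by 22).

Current service cost with {A, D}: 434.
Adding C: each fleet base re-picks its cheapest; new service cost 264, saving 170.
Extra fixed cost: 192. Net change = 192 − 170 = 22.
(Totals: 655 → 677.)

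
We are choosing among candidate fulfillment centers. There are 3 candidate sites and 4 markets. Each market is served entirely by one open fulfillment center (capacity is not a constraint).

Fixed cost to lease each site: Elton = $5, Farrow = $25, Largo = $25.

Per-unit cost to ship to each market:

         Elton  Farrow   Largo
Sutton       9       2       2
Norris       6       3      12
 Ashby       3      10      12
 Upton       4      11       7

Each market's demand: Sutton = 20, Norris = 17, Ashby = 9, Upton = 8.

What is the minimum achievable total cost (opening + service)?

For any fixed open set, each market goes to its cheapest open site; total = fixed + service.
{Elton, Farrow}: Sutton→Farrow 2·20=40, Norris→Farrow 3·17=51, Ashby→Elton 3·9=27, Upton→Elton 4·8=32. Service 150; fixed 30; total 180.
{Elton, Farrow, Largo}: service 150 + fixed 55 = 205
{Elton, Largo}: service 201 + fixed 30 = 231
{Elton}: service 341 + fixed 5 = 346
(All 7 nonempty subsets were checked; Elton and Farrow is lowest.)

Minimum total cost: 180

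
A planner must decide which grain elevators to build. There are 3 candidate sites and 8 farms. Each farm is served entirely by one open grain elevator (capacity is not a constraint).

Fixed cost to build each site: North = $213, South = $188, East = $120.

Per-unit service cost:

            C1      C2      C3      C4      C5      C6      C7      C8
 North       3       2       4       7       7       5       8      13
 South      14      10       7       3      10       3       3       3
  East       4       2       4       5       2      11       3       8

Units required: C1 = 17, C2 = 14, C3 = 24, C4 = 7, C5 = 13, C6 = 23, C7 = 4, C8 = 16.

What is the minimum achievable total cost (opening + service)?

For any fixed open set, each farm goes to its cheapest open site; total = fixed + service.
{South, East}: C1→East 4·17=68, C2→East 2·14=28, C3→East 4·24=96, C4→South 3·7=21, C5→East 2·13=26, C6→South 3·23=69, C7→South 3·4=12, C8→South 3·16=48. Service 368; fixed 308; total 676.
{East}: C1→East 4·17=68, C2→East 2·14=28, C3→East 4·24=96, C4→East 5·7=35, C5→East 2·13=26, C6→East 11·23=253, C7→East 3·4=12, C8→East 8·16=128. Service 646; fixed 120; total 766.
{North, South}: C1→North 3·17=51, C2→North 2·14=28, C3→North 4·24=96, C4→South 3·7=21, C5→North 7·13=91, C6→South 3·23=69, C7→South 3·4=12, C8→South 3·16=48. Service 416; fixed 401; total 817.
{North, South, East}: C1→North 3·17=51, C2→North 2·14=28, C3→North 4·24=96, C4→South 3·7=21, C5→East 2·13=26, C6→South 3·23=69, C7→South 3·4=12, C8→South 3·16=48. Service 351; fixed 521; total 872.
No other subset beats 676.

Minimum total cost: 676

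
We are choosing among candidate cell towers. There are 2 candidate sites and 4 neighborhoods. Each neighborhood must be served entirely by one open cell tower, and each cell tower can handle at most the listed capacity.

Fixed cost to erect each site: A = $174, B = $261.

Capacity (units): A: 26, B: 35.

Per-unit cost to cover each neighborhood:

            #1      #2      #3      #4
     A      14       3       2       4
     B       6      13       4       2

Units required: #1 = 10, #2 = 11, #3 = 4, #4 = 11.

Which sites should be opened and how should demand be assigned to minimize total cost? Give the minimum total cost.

Open {A, B}: #1→B 6·10=60, #2→A 3·11=33, #3→A 2·4=8, #4→B 2·11=22.
Loads: A carries 15/26, B carries 21/35. Service 123; fixed 435; total 558.
Next best feasible plan costs 566.

Minimum total cost: 558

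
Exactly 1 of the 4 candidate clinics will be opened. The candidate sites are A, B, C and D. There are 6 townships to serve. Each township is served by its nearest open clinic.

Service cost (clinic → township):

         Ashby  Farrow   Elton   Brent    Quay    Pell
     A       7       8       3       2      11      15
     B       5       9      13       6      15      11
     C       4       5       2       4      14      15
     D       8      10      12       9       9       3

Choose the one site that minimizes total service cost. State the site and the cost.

With exactly 1 open, each township uses its cheapest among the chosen.
{C}: Ashby→C 4, Farrow→C 5, Elton→C 2, Brent→C 4, Quay→C 14, Pell→C 15. Service cost 44.
{A}: service cost 46
{D}: service cost 51
Among all 4 size-1 choices, {C} is lowest.

Choose C only; total service cost 44.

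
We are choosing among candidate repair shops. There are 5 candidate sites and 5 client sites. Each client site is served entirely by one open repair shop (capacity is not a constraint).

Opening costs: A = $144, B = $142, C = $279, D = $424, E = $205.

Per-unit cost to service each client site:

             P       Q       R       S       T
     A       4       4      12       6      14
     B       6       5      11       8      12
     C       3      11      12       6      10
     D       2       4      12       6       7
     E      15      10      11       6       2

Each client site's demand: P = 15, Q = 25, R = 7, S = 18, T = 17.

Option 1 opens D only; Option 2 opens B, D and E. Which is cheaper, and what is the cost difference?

Option 1 is cheaper by 255.

Option 1: {D}: P→D 2·15=30, Q→D 4·25=100, R→D 12·7=84, S→D 6·18=108, T→D 7·17=119. Service 441; fixed 424; total 865.
Option 2: {B, D, E}: P→D 2·15=30, Q→D 4·25=100, R→B 11·7=77, S→D 6·18=108, T→E 2·17=34. Service 349; fixed 771; total 1120.
Difference: |865 − 1120| = 255.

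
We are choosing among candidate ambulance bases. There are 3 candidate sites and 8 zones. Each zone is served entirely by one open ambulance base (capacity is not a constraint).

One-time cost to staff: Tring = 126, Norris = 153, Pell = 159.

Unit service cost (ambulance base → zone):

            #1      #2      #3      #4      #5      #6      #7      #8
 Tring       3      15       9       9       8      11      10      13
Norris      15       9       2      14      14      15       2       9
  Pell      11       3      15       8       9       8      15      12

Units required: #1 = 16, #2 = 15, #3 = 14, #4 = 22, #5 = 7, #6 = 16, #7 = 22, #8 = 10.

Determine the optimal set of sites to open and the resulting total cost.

Open Tring, Norris and Pell; minimum total cost 1053.

For any fixed open set, each zone goes to its cheapest open site; total = fixed + service.
{Tring, Norris, Pell}: #1→Tring 3·16=48, #2→Pell 3·15=45, #3→Norris 2·14=28, #4→Pell 8·22=176, #5→Tring 8·7=56, #6→Pell 8·16=128, #7→Norris 2·22=44, #8→Norris 9·10=90. Service 615; fixed 438; total 1053.
{Tring, Norris}: service 775 + fixed 279 = 1054
{Norris, Pell}: service 750 + fixed 312 = 1062
{Tring}: #1→Tring 3·16=48, #2→Tring 15·15=225, #3→Tring 9·14=126, #4→Tring 9·22=198, #5→Tring 8·7=56, #6→Tring 11·16=176, #7→Tring 10·22=220, #8→Tring 13·10=130. Service 1179; fixed 126; total 1305.
No other subset beats 1053.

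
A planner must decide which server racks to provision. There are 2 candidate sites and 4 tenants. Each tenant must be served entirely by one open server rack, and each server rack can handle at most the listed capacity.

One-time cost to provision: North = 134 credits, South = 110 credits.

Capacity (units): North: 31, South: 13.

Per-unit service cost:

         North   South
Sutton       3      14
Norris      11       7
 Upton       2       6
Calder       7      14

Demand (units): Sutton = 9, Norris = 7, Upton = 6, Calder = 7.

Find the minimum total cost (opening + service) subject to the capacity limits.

Open {North}: Sutton→North 3·9=27, Norris→North 11·7=77, Upton→North 2·6=12, Calder→North 7·7=49.
Loads: North carries 29/31. Service 165; fixed 134; total 299.
Next best feasible plan costs 381.

Minimum total cost: 299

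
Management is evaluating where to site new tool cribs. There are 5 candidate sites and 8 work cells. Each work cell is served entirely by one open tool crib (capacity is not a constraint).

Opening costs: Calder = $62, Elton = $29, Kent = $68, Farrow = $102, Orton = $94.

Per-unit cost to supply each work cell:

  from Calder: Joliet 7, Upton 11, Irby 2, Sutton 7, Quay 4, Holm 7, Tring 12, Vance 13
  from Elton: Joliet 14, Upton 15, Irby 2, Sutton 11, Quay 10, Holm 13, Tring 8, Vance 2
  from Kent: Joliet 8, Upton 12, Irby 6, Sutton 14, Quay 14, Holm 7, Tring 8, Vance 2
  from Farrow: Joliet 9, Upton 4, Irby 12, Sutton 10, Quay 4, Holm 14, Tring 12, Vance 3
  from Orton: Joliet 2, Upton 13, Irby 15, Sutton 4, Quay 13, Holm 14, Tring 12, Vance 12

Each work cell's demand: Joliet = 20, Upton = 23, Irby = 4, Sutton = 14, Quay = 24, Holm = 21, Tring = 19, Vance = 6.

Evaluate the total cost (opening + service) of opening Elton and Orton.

Each work cell is assigned to its cheapest site among the open ones.
{Elton, Orton}: Joliet→Orton 2·20=40, Upton→Orton 13·23=299, Irby→Elton 2·4=8, Sutton→Orton 4·14=56, Quay→Elton 10·24=240, Holm→Elton 13·21=273, Tring→Elton 8·19=152, Vance→Elton 2·6=12. Service 1080; fixed 123; total 1203.

Total cost: 1203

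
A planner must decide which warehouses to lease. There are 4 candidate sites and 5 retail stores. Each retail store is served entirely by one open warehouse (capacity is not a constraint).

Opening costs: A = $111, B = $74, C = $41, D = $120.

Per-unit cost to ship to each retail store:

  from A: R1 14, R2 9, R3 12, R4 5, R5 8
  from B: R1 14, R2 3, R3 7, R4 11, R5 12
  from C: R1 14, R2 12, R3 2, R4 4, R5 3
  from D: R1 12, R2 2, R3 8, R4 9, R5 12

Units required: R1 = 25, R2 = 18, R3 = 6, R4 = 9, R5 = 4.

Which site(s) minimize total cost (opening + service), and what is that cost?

For any fixed open set, each retail store goes to its cheapest open site; total = fixed + service.
{C, D}: R1→D 12·25=300, R2→D 2·18=36, R3→C 2·6=12, R4→C 4·9=36, R5→C 3·4=12. Service 396; fixed 161; total 557.
{B, C}: service 464 + fixed 115 = 579
{B, C, D}: service 396 + fixed 235 = 631
{A, B, C, D}: R1→D 12·25=300, R2→D 2·18=36, R3→C 2·6=12, R4→C 4·9=36, R5→C 3·4=12. Service 396; fixed 346; total 742.
(All 15 nonempty subsets were checked; C and D is lowest.)

Open C and D; minimum total cost 557.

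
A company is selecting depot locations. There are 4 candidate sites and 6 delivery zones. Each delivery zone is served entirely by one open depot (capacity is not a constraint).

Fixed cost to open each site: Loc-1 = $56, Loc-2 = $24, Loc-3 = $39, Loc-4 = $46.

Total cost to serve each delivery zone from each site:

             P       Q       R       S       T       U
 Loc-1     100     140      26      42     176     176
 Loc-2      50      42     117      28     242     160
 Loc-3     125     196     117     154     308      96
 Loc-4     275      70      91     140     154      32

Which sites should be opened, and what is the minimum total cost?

For any fixed open set, each delivery zone goes to its cheapest open site; total = fixed + service.
{Loc-1, Loc-2, Loc-4}: P→Loc-2 50, Q→Loc-2 42, R→Loc-1 26, S→Loc-2 28, T→Loc-4 154, U→Loc-4 32. Service 332; fixed 126; total 458.
{Loc-2, Loc-4}: P→Loc-2 50, Q→Loc-2 42, R→Loc-4 91, S→Loc-2 28, T→Loc-4 154, U→Loc-4 32. Service 397; fixed 70; total 467.
{Loc-1, Loc-2, Loc-3, Loc-4}: P→Loc-2 50, Q→Loc-2 42, R→Loc-1 26, S→Loc-2 28, T→Loc-4 154, U→Loc-4 32. Service 332; fixed 165; total 497.
{Loc-2}: P→Loc-2 50, Q→Loc-2 42, R→Loc-2 117, S→Loc-2 28, T→Loc-2 242, U→Loc-2 160. Service 639; fixed 24; total 663.
No other subset beats 458.

Open Loc-1, Loc-2 and Loc-4; minimum total cost 458.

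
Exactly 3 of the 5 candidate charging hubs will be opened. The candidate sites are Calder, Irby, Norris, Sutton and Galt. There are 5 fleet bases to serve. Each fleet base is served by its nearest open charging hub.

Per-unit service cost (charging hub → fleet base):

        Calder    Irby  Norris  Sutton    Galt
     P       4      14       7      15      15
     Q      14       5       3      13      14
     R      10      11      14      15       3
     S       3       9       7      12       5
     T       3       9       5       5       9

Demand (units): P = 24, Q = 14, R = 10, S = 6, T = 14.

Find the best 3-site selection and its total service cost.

With exactly 3 open, each fleet base uses its cheapest among the chosen.
{Calder, Norris, Galt}: P→Calder 4·24=96, Q→Norris 3·14=42, R→Galt 3·10=30, S→Calder 3·6=18, T→Calder 3·14=42. Service cost 228.
{Calder, Irby, Galt}: service cost 256
{Calder, Irby, Norris}: service cost 298
Among all 10 size-3 choices, {Calder, Norris, Galt} is lowest.

Choose Calder, Norris and Galt; total service cost 228.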